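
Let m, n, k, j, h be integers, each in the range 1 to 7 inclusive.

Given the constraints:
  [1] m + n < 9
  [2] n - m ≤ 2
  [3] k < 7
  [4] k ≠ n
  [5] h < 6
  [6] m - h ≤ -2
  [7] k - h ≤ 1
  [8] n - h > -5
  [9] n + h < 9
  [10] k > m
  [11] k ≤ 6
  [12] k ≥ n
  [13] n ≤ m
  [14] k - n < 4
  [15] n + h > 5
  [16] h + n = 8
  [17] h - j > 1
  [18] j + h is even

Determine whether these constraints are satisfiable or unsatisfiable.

Setting (m, n, k, j, h) = (3, 3, 4, 3, 5) satisfies everything: constraint 1: m + n = 6; constraint 2: n - m = 0, and the others follow.

Satisfiable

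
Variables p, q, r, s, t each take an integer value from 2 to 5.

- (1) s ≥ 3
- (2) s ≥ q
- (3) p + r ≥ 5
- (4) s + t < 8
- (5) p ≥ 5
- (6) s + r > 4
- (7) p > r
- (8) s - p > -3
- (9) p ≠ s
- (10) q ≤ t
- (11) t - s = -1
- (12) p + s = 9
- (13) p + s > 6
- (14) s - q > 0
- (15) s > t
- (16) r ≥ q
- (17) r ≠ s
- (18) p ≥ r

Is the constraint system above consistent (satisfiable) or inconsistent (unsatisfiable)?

Satisfiable

Setting (p, q, r, s, t) = (5, 2, 3, 4, 3) satisfies everything: constraint 3: p + r = 8; constraint 4: s + t = 7, and the others follow.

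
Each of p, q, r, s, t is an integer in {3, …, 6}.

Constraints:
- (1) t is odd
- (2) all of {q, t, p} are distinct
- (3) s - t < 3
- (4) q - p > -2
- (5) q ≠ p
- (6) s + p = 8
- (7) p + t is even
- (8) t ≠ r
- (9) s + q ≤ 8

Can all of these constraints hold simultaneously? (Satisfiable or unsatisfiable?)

Try p = 5, q = 4, r = 5, s = 3, t = 3.
Check constraint 3: s - t = 0; constraint 4: q - p = -1; constraint 6: s + p = 8. The remaining constraints are straightforward to verify.

Satisfiable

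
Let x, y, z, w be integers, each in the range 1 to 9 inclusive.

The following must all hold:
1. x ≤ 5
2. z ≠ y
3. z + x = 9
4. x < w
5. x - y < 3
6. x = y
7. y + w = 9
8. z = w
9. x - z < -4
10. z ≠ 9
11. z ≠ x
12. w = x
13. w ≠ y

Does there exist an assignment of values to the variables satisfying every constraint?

Unsatisfiable

From constraints 6, 8, and 12, z = w = x = y, so z = y. But constraint 2 says z ≠ y. Contradiction.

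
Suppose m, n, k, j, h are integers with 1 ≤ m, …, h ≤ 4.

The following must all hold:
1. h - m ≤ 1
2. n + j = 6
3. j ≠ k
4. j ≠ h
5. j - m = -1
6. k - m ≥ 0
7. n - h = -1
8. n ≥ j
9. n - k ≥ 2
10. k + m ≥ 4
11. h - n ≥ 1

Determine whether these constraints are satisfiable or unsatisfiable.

Unsatisfiable

Constraints 1, 6, 9, and 11 give k − m ≥ 0, m − h ≥ -1, h − n ≥ 1, n − k ≥ 2.
Adding all 4 inequalities: the left sides telescope to 0, and the right sides sum to 0 + (-1) + 1 + 2 = 2. So 0 ≥ 2, which is false.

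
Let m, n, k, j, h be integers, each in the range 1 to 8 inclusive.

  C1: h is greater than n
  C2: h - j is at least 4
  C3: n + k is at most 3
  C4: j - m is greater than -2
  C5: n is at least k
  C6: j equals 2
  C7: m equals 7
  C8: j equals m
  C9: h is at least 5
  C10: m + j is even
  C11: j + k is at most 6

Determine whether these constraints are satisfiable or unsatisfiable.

Unsatisfiable

Constraint 6 fixes j = 2 and constraint 7 fixes m = 7, but constraint 8 requires j = m. Since 2 ≠ 7, contradiction.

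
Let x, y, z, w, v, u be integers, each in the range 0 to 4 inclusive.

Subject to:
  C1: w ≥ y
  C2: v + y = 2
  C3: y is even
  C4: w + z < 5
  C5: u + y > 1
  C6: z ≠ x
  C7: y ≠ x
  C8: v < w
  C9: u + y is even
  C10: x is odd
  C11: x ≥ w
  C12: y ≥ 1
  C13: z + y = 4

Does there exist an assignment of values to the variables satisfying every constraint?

Satisfiable

Setting (x, y, z, w, v, u) = (3, 2, 2, 2, 0, 0) satisfies everything: constraint 2: v + y = 2; constraint 4: w + z = 4, and the others follow.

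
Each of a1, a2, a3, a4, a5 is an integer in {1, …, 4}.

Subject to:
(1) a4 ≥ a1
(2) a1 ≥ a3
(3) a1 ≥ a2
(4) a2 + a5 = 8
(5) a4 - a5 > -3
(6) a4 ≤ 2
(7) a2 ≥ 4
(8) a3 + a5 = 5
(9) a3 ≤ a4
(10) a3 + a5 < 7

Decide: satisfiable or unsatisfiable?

Unsatisfiable

From constraints 3 and 7: a1 ≥ a2 and a2 ≥ 4, so a1 ≥ 4. From constraints 1 and 6: a1 ≤ a4 and a4 ≤ 2, so a1 ≤ 2. But 2 < 4, so no value of a1 works.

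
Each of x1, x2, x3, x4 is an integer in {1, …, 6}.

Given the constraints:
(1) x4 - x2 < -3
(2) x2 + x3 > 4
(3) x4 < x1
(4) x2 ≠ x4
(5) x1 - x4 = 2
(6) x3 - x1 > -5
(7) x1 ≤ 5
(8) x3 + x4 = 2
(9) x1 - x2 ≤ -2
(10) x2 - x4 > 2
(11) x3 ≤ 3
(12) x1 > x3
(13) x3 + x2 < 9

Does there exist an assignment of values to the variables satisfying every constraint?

Try x1 = 3, x2 = 5, x3 = 1, x4 = 1.
Check constraint 1: x4 - x2 = -4; constraint 2: x2 + x3 = 6. The remaining constraints are straightforward to verify.

Satisfiable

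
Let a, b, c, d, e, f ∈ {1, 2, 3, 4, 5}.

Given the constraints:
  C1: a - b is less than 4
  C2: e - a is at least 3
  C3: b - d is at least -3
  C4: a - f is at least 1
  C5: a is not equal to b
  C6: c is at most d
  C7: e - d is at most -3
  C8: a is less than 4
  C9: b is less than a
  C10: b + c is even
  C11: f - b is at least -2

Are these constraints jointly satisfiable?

Constraints 2, 3, 4, 7, and 11 give e − a ≥ 3, a − f ≥ 1, f − b ≥ -2, b − d ≥ -3, d − e ≥ 3.
Adding all 5 inequalities: the left sides telescope to 0, and the right sides sum to 3 + 1 + (-2) + (-3) + 3 = 2. So 0 ≥ 2, which is false.

Unsatisfiable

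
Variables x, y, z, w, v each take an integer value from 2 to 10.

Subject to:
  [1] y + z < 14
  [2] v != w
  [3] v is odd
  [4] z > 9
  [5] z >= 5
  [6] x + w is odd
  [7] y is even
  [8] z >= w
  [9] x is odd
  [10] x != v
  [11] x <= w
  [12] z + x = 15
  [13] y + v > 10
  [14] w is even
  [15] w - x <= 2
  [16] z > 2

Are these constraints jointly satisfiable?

The assignment x = 5, y = 2, z = 10, w = 6, v = 9 works:
  constraint 1 holds since y + z = 12.
  constraint 12 holds since z + x = 15.
  constraint 13 holds since y + v = 11.
The rest check out directly.

Satisfiable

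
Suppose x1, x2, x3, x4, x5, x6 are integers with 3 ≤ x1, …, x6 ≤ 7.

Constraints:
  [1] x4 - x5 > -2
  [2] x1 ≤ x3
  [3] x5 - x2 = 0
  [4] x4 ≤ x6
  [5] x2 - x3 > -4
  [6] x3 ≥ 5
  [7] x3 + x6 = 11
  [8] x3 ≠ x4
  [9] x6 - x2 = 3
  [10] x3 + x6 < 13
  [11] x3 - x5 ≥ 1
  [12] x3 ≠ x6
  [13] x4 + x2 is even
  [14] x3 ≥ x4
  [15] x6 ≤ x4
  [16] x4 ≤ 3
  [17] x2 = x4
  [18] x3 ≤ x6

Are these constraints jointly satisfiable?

From constraints 6 and 18: x6 ≥ x3 and x3 ≥ 5, so x6 ≥ 5. From constraints 15 and 16: x6 ≤ x4 and x4 ≤ 3, so x6 ≤ 3. But 3 < 5, so no value of x6 works.

Unsatisfiable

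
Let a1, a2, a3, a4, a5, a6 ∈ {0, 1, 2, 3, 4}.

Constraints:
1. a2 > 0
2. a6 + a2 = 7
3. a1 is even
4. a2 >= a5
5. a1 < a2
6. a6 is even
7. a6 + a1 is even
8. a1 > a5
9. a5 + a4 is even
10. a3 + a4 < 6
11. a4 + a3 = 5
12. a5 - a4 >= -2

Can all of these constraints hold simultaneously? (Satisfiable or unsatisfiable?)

Setting (a1, a2, a3, a4, a5, a6) = (2, 3, 2, 3, 1, 4) satisfies everything: constraint 2: a6 + a2 = 7; constraint 10: a3 + a4 = 5, and the others follow.

Satisfiable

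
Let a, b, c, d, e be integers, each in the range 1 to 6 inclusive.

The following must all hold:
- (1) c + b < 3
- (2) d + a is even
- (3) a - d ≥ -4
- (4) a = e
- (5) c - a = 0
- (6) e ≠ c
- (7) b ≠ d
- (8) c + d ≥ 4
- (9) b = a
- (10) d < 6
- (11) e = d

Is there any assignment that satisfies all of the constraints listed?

From constraints 4, 9, and 11, b = a = e = d, so b = d. But constraint 7 says b ≠ d. Contradiction.

Unsatisfiable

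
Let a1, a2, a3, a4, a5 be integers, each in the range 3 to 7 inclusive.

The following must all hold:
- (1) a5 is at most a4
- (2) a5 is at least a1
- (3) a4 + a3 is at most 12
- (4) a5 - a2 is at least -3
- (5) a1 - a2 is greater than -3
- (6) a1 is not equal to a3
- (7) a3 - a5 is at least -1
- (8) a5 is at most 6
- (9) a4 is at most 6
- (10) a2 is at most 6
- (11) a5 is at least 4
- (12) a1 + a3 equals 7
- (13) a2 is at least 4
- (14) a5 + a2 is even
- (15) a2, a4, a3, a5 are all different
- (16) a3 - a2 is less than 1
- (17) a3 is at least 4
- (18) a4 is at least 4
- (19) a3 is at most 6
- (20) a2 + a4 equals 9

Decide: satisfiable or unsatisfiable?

Unsatisfiable

Constraints 8, 9, 10, 11, 13, 17, 18, and 19 confine each of a2, a4, a3, a5 to the 3 values {4, …, 6}.
Constraint 15 requires all 4 of them to be distinct, but only 3 values are available — impossible by the pigeonhole principle.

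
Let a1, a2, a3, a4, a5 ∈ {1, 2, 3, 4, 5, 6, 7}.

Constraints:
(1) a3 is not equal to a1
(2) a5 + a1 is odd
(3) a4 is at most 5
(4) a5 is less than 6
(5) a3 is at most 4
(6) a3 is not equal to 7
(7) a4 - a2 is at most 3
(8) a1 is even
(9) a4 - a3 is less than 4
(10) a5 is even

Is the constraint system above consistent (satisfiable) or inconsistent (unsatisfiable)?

Unsatisfiable

Constraint 10 makes a5 even and constraint 8 makes a1 even, so a5 + a1 must be even. Constraint 2 says a5 + a1 is odd — contradiction.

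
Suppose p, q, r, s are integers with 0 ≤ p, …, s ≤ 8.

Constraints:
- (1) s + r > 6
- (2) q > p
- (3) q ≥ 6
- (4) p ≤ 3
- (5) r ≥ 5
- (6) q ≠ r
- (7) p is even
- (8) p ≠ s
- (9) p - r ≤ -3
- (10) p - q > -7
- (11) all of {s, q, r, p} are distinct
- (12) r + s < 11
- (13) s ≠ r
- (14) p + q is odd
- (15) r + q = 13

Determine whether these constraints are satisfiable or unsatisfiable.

Satisfiable

Take p = 2, q = 7, r = 6, s = 3. Then constraint 1: s + r = 9; constraint 9: p - r = -4, and every other listed constraint is also met.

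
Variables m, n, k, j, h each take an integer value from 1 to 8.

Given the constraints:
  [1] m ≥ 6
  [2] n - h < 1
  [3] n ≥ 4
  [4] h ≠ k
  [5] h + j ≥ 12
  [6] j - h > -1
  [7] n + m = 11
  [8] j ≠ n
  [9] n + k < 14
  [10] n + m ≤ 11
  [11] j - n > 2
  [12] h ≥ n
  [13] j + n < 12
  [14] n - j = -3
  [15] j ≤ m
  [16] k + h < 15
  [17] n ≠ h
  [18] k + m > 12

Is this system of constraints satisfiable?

One satisfying assignment is m = 7, n = 4, k = 8, j = 7, h = 6.
For the less obvious constraints — constraint 2: n - h = -2; constraint 5: h + j = 13; constraint 6: j - h = 1 — and the others hold by inspection.

Satisfiable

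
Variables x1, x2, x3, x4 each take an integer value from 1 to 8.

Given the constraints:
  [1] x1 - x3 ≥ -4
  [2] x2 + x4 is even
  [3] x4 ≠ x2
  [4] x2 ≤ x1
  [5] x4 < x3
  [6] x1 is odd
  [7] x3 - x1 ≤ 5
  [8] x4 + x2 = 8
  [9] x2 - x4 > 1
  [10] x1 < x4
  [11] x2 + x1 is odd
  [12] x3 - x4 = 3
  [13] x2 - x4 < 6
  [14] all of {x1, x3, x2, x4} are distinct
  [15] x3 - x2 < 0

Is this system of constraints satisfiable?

Unsatisfiable

Constraints 4, 5, 10, and 15 give x4 < x3, x3 < x2, x2 ≤ x1, x1 < x4. Chaining: x4 < x3 < x2 ≤ x1 < x4, which forces x4 < x4 — impossible.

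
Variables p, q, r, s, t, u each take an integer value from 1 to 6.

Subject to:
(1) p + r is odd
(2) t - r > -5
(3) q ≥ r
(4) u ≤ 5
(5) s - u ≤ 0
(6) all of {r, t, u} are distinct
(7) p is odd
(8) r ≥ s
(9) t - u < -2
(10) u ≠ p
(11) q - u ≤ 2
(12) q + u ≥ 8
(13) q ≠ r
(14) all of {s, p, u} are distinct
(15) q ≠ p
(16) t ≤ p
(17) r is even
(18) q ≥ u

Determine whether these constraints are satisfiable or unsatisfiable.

The assignment p = 1, q = 5, r = 4, s = 4, t = 1, u = 5 works:
  constraint 2 holds since t - r = -3.
  constraint 5 holds since s - u = -1.
  constraint 9 holds since t - u = -4.
The rest check out directly.

Satisfiable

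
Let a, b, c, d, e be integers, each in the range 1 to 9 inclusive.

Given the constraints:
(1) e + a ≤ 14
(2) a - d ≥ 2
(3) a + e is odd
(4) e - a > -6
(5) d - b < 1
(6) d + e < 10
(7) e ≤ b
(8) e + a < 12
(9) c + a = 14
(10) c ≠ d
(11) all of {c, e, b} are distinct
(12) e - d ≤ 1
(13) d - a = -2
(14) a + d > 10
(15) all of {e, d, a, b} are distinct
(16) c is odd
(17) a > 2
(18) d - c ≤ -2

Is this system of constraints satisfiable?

Satisfiable

Setting (a, b, c, d, e) = (7, 6, 7, 5, 4) satisfies everything: constraint 1: e + a = 11; constraint 2: a - d = 2, and the others follow.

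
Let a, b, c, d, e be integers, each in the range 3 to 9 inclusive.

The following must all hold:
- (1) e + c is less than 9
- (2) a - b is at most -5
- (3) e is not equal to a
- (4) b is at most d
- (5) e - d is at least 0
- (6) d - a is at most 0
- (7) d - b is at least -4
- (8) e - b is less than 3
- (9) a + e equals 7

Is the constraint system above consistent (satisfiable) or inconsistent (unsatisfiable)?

Constraints 2, 6, and 7 give d − b ≥ -4, b − a ≥ 5, a − d ≥ 0.
Adding all 3 inequalities: the left sides telescope to 0, and the right sides sum to (-4) + 5 + 0 = 1. So 0 ≥ 1, which is false.

Unsatisfiable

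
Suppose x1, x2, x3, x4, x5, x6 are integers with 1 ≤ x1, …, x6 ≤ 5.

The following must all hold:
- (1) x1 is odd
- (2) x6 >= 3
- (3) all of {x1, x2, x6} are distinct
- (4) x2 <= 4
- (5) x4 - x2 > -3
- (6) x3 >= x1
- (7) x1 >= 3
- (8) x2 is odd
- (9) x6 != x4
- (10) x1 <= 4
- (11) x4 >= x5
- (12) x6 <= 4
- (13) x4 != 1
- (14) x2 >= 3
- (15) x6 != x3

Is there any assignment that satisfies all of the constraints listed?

Constraints 2, 4, 7, 10, 12, and 14 confine each of x1, x2, x6 to the 2 values {3, 4}.
Constraint 3 requires all 3 of them to be distinct, but only 2 values are available — impossible by the pigeonhole principle.

Unsatisfiable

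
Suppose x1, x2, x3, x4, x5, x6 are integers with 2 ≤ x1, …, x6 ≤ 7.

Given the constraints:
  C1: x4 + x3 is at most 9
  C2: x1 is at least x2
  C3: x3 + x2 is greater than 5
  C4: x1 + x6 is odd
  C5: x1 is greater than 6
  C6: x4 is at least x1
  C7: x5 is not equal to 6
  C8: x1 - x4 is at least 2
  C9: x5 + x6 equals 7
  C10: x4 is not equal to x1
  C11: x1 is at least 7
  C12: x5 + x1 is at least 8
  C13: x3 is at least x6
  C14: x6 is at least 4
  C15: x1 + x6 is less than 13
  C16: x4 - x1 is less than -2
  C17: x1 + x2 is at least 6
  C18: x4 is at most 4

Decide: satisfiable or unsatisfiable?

Unsatisfiable

From constraints 6 and 11: x4 ≥ x1 ≥ 7. From constraints 13 and 14: x3 ≥ x6 ≥ 4. Hence x4 + x3 ≥ 11. But constraint 1 requires x4 + x3 ≤ 9, and 9 < 11. Contradiction.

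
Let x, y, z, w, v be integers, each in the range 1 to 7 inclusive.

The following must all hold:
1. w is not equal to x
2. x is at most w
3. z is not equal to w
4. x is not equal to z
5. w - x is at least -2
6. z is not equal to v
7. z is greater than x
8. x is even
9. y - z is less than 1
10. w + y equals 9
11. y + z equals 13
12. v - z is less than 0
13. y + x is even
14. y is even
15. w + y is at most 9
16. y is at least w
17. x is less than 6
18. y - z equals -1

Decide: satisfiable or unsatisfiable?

Satisfiable

One satisfying assignment is x = 2, y = 6, z = 7, w = 3, v = 5.
For the less obvious constraints — constraint 5: w - x = 1; constraint 9: y - z = -1 — and the others hold by inspection.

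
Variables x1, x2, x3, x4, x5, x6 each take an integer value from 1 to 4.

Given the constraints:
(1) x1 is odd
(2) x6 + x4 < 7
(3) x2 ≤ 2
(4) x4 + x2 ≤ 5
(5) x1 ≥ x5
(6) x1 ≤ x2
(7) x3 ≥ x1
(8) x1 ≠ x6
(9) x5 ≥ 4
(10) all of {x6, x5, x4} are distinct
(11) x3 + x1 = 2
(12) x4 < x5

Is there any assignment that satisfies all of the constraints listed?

From constraints 5 and 9: x1 ≥ x5 and x5 ≥ 4, so x1 ≥ 4. From constraints 3 and 6: x1 ≤ x2 and x2 ≤ 2, so x1 ≤ 2. But 2 < 4, so no value of x1 works.

Unsatisfiable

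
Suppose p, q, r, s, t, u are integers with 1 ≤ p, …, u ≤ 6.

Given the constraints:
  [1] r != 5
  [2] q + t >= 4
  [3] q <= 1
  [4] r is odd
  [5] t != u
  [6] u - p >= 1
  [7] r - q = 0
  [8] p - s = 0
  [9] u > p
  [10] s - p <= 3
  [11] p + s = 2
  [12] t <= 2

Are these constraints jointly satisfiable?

Unsatisfiable

From constraint 3: q ≤ 1. From constraint 12: t ≤ 2. Hence q + t ≤ 3. But constraint 2 requires q + t ≥ 4, and 4 > 3. Contradiction.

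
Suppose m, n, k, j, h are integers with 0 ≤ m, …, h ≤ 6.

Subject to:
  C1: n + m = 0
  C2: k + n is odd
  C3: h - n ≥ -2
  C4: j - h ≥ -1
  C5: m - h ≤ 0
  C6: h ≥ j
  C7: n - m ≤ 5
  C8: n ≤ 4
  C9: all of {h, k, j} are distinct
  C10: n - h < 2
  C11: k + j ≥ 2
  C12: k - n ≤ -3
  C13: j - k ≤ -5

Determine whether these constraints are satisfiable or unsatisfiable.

Constraints 4, 5, 7, 12, and 13 give m − n ≥ -5, n − k ≥ 3, k − j ≥ 5, j − h ≥ -1, h − m ≥ 0.
Adding all 5 inequalities: the left sides telescope to 0, and the right sides sum to (-5) + 3 + 5 + (-1) + 0 = 2. So 0 ≥ 2, which is false.

Unsatisfiable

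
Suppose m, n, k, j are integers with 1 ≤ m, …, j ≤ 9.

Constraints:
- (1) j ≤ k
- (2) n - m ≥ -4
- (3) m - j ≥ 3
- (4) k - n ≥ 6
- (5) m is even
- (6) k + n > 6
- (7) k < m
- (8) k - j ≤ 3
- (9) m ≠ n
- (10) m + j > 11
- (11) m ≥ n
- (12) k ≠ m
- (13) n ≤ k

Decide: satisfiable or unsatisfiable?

Constraints 2, 3, 4, and 8 give m − j ≥ 3, j − k ≥ -3, k − n ≥ 6, n − m ≥ -4.
Adding all 4 inequalities: the left sides telescope to 0, and the right sides sum to 3 + (-3) + 6 + (-4) = 2. So 0 ≥ 2, which is false.

Unsatisfiable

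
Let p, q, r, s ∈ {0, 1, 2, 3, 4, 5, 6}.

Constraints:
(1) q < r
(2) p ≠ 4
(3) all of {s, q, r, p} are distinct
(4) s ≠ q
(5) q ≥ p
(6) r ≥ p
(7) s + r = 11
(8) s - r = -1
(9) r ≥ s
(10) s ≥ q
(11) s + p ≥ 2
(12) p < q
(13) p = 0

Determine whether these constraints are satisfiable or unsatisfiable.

The assignment p = 0, q = 3, r = 6, s = 5 works:
  constraint 7 holds since s + r = 11.
  constraint 8 holds since s - r = -1.
The rest check out directly.

Satisfiable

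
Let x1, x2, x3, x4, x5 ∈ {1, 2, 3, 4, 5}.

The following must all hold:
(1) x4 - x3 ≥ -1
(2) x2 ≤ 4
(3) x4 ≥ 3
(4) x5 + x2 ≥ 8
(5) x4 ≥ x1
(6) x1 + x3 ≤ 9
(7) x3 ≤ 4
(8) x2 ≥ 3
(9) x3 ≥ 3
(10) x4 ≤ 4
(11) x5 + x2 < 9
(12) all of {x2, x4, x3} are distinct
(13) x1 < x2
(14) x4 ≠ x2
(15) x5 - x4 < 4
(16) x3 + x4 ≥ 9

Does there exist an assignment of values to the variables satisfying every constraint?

Unsatisfiable

Constraints 2, 3, 7, 8, 9, and 10 confine each of x2, x4, x3 to the 2 values {3, 4}.
Constraint 12 requires all 3 of them to be distinct, but only 2 values are available — impossible by the pigeonhole principle.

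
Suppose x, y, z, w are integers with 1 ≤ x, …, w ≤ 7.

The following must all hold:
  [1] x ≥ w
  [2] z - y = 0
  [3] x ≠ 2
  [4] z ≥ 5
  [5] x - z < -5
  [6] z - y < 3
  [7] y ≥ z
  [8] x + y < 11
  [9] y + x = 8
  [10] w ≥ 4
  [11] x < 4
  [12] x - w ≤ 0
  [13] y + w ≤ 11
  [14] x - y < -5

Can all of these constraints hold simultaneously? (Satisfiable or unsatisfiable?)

From constraints 4 and 7: y ≥ z ≥ 5. From constraints 1 and 10: x ≥ w ≥ 4. Hence y + x ≥ 9. But constraint 9 requires y + x = 8, and 8 < 9. Contradiction.

Unsatisfiable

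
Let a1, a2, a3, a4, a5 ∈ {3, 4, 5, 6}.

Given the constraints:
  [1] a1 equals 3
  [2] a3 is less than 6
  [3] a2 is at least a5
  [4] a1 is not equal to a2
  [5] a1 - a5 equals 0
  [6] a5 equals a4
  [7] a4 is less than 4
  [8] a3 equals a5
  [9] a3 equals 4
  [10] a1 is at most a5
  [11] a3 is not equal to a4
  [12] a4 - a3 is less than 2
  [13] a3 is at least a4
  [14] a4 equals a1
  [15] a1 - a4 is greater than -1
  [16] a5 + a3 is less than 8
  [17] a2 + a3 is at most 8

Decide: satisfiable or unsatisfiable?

Unsatisfiable

Constraint 9 fixes a3 = 4 and constraint 1 fixes a1 = 3. Constraints 6, 8, and 14 give a3 = a5 = a4 = a1, so a3 = a1. But 4 ≠ 3 — contradiction.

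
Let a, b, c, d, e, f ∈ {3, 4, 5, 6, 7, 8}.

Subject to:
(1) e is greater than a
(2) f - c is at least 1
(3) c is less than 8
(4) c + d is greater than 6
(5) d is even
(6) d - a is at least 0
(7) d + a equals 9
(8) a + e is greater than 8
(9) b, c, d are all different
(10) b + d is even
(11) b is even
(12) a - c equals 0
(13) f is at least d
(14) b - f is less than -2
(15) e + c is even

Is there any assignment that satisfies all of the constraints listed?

One satisfying assignment is a = 3, b = 4, c = 3, d = 6, e = 7, f = 7.
For the less obvious constraints — constraint 2: f - c = 4; constraint 4: c + d = 9 — and the others hold by inspection.

Satisfiable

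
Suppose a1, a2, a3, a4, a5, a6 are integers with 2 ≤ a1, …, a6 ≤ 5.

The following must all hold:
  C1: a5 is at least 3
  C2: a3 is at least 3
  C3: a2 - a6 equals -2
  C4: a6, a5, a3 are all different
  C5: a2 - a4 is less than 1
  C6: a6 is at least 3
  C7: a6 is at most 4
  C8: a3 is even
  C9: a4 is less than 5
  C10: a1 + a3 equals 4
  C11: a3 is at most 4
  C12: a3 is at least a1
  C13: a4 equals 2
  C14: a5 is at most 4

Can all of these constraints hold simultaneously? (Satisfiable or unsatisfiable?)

Constraints 1, 2, 6, 7, 11, and 14 confine each of a6, a5, a3 to the 2 values {3, 4}.
Constraint 4 requires all 3 of them to be distinct, but only 2 values are available — impossible by the pigeonhole principle.

Unsatisfiable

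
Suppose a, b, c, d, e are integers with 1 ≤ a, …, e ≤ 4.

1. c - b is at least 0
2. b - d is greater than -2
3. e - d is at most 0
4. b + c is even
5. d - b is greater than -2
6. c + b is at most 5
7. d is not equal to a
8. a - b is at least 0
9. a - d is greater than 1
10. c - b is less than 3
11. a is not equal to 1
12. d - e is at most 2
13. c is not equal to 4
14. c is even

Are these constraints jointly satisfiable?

Satisfiable

Setting (a, b, c, d, e) = (4, 2, 2, 1, 1) satisfies everything: constraint 1: c - b = 0; constraint 2: b - d = 1, and the others follow.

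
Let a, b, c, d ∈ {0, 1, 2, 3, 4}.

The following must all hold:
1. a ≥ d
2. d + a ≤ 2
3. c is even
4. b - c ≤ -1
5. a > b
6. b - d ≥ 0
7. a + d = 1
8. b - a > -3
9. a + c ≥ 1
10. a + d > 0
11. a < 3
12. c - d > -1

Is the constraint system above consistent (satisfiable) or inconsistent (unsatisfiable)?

Satisfiable

Try a = 1, b = 0, c = 2, d = 0.
Check constraint 2: d + a = 1; constraint 4: b - c = -2. The remaining constraints are straightforward to verify.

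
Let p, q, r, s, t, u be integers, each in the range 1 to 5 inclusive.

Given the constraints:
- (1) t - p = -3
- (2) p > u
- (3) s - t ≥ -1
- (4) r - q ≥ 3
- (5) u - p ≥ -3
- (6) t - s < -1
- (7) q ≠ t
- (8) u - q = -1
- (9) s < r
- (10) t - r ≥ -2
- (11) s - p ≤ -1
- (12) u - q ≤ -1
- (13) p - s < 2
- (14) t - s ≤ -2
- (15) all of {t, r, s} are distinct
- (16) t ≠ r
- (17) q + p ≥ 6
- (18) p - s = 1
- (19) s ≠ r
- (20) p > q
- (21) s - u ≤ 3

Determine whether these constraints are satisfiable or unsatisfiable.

Constraints 4, 5, 10, 11, 12, and 14 give r − q ≥ 3, q − u ≥ 1, u − p ≥ -3, p − s ≥ 1, s − t ≥ 2, t − r ≥ -2.
Adding all 6 inequalities: the left sides telescope to 0, and the right sides sum to 3 + 1 + (-3) + 1 + 2 + (-2) = 2. So 0 ≥ 2, which is false.

Unsatisfiable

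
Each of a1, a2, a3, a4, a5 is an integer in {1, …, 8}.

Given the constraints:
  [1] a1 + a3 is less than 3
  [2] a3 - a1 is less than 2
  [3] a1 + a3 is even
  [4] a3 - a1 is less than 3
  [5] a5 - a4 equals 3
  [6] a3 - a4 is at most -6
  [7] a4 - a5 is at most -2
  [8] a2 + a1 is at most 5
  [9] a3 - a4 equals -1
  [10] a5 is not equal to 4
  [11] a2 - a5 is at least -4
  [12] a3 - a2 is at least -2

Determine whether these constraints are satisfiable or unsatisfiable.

Unsatisfiable

Constraints 6, 7, 11, and 12 give a3 − a2 ≥ -2, a2 − a5 ≥ -4, a5 − a4 ≥ 2, a4 − a3 ≥ 6.
Adding all 4 inequalities: the left sides telescope to 0, and the right sides sum to (-2) + (-4) + 2 + 6 = 2. So 0 ≥ 2, which is false.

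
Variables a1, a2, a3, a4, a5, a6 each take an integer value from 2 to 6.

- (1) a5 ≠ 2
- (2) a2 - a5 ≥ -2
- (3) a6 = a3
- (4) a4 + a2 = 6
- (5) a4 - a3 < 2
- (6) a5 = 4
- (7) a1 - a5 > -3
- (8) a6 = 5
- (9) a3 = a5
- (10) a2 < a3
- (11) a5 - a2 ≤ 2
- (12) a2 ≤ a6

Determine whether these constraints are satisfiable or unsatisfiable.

Constraint 8 fixes a6 = 5 and constraint 6 fixes a5 = 4. Constraints 3 and 9 give a6 = a3 = a5, so a6 = a5. But 5 ≠ 4 — contradiction.

Unsatisfiable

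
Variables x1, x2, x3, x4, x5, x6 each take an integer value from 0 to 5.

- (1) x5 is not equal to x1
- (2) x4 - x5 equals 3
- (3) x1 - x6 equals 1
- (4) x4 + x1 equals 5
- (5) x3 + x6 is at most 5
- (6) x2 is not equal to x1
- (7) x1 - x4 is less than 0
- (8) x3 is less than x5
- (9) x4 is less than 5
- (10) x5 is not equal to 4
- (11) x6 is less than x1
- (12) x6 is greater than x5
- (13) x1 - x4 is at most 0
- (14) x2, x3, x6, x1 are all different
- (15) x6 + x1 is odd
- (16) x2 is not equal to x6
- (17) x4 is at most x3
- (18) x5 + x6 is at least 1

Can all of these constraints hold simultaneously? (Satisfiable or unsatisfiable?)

Unsatisfiable

Constraints 8, 11, 12, 13, and 17 give x1 ≤ x4, x4 ≤ x3, x3 < x5, x5 < x6, x6 < x1. Chaining: x1 ≤ x4 ≤ x3 < x5 < x6 < x1, which forces x1 < x1 — impossible.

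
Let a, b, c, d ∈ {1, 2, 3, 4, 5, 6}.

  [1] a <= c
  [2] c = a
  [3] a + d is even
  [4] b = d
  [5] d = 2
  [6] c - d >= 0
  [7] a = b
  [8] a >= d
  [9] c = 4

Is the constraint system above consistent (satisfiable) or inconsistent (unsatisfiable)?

Constraint 9 fixes c = 4 and constraint 5 fixes d = 2. Constraints 2, 4, and 7 give c = a = b = d, so c = d. But 4 ≠ 2 — contradiction.

Unsatisfiable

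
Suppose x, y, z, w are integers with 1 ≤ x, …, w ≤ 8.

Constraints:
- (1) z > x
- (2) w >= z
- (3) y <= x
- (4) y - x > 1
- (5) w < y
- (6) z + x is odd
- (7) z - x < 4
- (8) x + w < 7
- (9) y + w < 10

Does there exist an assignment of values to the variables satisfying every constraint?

Unsatisfiable

Constraints 1, 2, 3, and 5 give z ≤ w, w < y, y ≤ x, x < z. Chaining: z ≤ w < y ≤ x < z, which forces z < z — impossible.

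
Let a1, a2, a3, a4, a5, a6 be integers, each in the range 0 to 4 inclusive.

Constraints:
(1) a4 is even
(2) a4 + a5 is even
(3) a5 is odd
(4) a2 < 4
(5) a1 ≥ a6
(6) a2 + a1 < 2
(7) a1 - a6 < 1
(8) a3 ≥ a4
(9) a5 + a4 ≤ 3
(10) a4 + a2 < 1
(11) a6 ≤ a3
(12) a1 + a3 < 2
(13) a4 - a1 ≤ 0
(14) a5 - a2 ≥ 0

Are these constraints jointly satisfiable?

Constraint 1 makes a4 even and constraint 3 makes a5 odd, so a4 + a5 must be odd. Constraint 2 says a4 + a5 is even — contradiction.

Unsatisfiable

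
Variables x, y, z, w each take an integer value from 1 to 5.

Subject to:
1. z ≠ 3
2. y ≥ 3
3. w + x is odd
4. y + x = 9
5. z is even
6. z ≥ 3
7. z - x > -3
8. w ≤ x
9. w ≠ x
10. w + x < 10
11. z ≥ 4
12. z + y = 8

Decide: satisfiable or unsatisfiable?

Satisfiable

Setting (x, y, z, w) = (5, 4, 4, 4) satisfies everything: constraint 4: y + x = 9; constraint 7: z - x = -1, and the others follow.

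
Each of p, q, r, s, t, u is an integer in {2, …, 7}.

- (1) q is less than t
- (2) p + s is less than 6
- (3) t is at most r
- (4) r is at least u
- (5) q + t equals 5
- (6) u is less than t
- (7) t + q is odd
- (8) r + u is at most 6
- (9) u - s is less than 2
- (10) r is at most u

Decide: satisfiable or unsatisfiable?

Constraints 3, 6, and 10 give u < t, t ≤ r, r ≤ u. Chaining: u < t ≤ r ≤ u, which forces u < u — impossible.

Unsatisfiable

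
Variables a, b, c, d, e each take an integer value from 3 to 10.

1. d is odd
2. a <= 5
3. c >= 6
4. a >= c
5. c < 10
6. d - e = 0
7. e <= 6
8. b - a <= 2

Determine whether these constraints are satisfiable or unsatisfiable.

From constraint 3: c ≥ 6. From constraints 2 and 4: c ≤ a and a ≤ 5, so c ≤ 5. But 5 < 6, so no value of c works.

Unsatisfiable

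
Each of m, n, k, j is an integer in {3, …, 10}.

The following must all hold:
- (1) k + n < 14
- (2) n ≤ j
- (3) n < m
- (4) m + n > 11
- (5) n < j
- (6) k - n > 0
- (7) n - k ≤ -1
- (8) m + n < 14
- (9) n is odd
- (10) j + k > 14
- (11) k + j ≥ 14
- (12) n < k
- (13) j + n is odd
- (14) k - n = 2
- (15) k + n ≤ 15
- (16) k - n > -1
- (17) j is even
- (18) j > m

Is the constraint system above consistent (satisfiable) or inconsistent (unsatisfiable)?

Setting (m, n, k, j) = (7, 5, 7, 8) satisfies everything: constraint 1: k + n = 12; constraint 4: m + n = 12; constraint 6: k - n = 2, and the others follow.

Satisfiable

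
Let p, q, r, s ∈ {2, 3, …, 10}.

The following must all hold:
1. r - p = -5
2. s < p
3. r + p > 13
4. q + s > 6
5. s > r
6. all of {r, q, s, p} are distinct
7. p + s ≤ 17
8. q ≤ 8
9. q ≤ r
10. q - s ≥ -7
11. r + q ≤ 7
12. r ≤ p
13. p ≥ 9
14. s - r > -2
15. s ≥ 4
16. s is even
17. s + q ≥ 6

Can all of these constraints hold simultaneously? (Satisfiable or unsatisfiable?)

Take p = 10, q = 2, r = 5, s = 6. Then constraint 1: r - p = -5; constraint 3: r + p = 15; constraint 4: q + s = 8, and every other listed constraint is also met.

Satisfiable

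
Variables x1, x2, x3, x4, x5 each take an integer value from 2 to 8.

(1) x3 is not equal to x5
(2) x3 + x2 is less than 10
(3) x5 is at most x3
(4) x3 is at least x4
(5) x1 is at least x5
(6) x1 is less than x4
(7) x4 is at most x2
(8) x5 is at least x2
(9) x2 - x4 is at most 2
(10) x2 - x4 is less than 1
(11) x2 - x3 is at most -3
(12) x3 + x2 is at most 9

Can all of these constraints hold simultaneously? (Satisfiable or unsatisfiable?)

Unsatisfiable

Constraints 5, 6, 7, and 8 give x1 < x4, x4 ≤ x2, x2 ≤ x5, x5 ≤ x1. Chaining: x1 < x4 ≤ x2 ≤ x5 ≤ x1, which forces x1 < x1 — impossible.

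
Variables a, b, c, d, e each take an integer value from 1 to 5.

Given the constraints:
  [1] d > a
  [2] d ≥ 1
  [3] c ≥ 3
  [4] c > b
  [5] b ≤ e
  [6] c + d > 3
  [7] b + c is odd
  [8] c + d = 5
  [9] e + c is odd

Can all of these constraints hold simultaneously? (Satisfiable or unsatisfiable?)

Setting (a, b, c, d, e) = (1, 2, 3, 2, 2) satisfies everything: constraint 6: c + d = 5; constraint 7: b + c = 5 is odd; constraint 8: c + d = 5, and the others follow.

Satisfiable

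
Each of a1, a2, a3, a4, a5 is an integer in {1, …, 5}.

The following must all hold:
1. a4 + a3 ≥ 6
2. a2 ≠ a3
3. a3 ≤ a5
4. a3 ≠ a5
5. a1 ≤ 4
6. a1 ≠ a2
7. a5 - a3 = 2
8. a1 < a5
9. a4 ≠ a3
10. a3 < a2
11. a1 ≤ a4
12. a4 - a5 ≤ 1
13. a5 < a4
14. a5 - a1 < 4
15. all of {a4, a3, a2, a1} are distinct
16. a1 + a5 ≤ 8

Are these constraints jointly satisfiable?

The assignment a1 = 3, a2 = 4, a3 = 2, a4 = 5, a5 = 4 works:
  constraint 1 holds since a4 + a3 = 7.
  constraint 7 holds since a5 - a3 = 2.
  constraint 12 holds since a4 - a5 = 1.
The rest check out directly.

Satisfiable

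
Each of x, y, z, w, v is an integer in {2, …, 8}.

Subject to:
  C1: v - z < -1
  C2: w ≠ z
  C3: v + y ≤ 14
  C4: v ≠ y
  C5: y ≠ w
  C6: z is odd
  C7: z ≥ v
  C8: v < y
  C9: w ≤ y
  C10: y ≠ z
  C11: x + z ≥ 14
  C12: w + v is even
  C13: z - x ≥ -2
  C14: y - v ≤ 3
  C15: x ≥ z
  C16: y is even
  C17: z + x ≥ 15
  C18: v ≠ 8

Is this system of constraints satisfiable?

Try x = 8, y = 8, z = 7, w = 3, v = 5.
Check constraint 1: v - z = -2; constraint 3: v + y = 13. The remaining constraints are straightforward to verify.

Satisfiable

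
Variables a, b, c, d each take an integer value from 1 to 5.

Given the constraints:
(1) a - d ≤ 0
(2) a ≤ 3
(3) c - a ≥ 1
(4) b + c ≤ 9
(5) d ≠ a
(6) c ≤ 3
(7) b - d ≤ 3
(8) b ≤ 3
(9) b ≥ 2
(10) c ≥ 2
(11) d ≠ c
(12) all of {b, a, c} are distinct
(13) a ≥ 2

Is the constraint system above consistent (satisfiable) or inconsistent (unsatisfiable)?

Constraints 2, 6, 8, 9, 10, and 13 confine each of b, a, c to the 2 values {2, 3}.
Constraint 12 requires all 3 of them to be distinct, but only 2 values are available — impossible by the pigeonhole principle.

Unsatisfiable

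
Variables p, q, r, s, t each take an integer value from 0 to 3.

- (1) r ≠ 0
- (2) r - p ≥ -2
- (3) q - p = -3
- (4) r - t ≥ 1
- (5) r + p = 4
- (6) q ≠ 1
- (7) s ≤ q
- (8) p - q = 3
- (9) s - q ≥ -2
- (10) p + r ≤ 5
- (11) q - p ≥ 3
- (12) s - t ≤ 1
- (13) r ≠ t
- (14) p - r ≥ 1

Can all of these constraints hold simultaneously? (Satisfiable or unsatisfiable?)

Unsatisfiable

Constraints 4, 9, 11, 12, and 14 give p − r ≥ 1, r − t ≥ 1, t − s ≥ -1, s − q ≥ -2, q − p ≥ 3.
Adding all 5 inequalities: the left sides telescope to 0, and the right sides sum to 1 + 1 + (-1) + (-2) + 3 = 2. So 0 ≥ 2, which is false.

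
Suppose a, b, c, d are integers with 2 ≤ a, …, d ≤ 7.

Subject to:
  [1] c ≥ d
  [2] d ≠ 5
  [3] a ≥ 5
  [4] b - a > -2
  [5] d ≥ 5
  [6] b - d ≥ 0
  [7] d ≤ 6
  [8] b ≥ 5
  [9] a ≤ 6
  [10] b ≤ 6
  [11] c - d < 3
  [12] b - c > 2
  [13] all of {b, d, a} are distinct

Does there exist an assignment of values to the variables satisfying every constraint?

Unsatisfiable

Constraints 3, 5, 7, 8, 9, and 10 confine each of b, d, a to the 2 values {5, 6}.
Constraint 13 requires all 3 of them to be distinct, but only 2 values are available — impossible by the pigeonhole principle.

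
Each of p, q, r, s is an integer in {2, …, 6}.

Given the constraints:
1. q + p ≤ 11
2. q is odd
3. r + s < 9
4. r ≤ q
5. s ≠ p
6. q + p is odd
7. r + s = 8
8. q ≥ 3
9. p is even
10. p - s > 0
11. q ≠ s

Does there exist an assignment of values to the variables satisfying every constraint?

Satisfiable

Try p = 6, q = 5, r = 5, s = 3.
Check constraint 1: q + p = 11; constraint 3: r + s = 8; constraint 7: r + s = 8. The remaining constraints are straightforward to verify.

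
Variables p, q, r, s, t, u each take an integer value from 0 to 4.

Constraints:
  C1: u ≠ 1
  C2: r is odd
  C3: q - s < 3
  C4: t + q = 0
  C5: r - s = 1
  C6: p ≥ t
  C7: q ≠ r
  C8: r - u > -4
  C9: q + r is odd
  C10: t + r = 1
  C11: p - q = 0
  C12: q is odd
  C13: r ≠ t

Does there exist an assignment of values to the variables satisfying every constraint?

Unsatisfiable

Constraint 12 makes q odd and constraint 2 makes r odd, so q + r must be even. Constraint 9 says q + r is odd — contradiction.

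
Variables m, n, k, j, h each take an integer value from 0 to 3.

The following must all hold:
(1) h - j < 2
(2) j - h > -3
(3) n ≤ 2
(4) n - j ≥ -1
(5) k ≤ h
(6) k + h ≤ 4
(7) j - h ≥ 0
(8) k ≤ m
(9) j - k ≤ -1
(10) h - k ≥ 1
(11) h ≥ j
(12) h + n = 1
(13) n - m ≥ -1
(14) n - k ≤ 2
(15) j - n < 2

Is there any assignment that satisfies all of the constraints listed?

Unsatisfiable

Constraints 7, 9, and 10 give j − h ≥ 0, h − k ≥ 1, k − j ≥ 1.
Adding all 3 inequalities: the left sides telescope to 0, and the right sides sum to 0 + 1 + 1 = 2. So 0 ≥ 2, which is false.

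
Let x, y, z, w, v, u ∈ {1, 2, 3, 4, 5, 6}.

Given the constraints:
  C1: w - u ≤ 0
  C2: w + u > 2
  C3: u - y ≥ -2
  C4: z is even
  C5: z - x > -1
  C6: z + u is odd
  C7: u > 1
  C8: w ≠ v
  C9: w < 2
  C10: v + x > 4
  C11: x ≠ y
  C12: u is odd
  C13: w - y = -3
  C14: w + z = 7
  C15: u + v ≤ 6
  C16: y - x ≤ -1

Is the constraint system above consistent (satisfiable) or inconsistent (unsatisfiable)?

Satisfiable

The assignment x = 5, y = 4, z = 6, w = 1, v = 2, u = 3 works:
  constraint 1 holds since w - u = -2.
  constraint 2 holds since w + u = 4.
  constraint 3 holds since u - y = -1.
The rest check out directly.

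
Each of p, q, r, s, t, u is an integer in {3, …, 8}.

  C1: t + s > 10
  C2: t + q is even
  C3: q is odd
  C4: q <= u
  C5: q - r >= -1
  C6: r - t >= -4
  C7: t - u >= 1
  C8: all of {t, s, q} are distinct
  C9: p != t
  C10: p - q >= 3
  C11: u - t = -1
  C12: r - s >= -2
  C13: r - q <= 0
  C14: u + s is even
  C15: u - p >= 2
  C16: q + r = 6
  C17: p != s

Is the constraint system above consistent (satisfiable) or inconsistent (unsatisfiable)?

Unsatisfiable

Constraints 5, 6, 7, 10, and 15 give q − r ≥ -1, r − t ≥ -4, t − u ≥ 1, u − p ≥ 2, p − q ≥ 3.
Adding all 5 inequalities: the left sides telescope to 0, and the right sides sum to (-1) + (-4) + 1 + 2 + 3 = 1. So 0 ≥ 1, which is false.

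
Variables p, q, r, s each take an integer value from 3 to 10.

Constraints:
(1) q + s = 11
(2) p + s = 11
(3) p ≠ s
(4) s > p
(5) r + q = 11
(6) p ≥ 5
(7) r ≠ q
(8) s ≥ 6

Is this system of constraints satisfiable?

Satisfiable

Setting (p, q, r, s) = (5, 5, 6, 6) satisfies everything: constraint 1: q + s = 11; constraint 2: p + s = 11, and the others follow.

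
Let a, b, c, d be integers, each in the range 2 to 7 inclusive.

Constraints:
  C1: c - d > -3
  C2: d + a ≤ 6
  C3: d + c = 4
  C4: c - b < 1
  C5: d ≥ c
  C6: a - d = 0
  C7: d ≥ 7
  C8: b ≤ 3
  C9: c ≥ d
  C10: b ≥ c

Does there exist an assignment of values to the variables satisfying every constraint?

From constraints 7 and 9: c ≥ d and d ≥ 7, so c ≥ 7. From constraints 8 and 10: c ≤ b and b ≤ 3, so c ≤ 3. But 3 < 7, so no value of c works.

Unsatisfiable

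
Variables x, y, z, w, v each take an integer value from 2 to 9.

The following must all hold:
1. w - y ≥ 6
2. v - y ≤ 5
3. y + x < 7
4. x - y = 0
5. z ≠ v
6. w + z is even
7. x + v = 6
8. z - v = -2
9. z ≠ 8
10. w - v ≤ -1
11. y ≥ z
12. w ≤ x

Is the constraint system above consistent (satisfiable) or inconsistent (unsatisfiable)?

Unsatisfiable

Constraints 1, 2, and 10 give w − y ≥ 6, y − v ≥ -5, v − w ≥ 1.
Adding all 3 inequalities: the left sides telescope to 0, and the right sides sum to 6 + (-5) + 1 = 2. So 0 ≥ 2, which is false.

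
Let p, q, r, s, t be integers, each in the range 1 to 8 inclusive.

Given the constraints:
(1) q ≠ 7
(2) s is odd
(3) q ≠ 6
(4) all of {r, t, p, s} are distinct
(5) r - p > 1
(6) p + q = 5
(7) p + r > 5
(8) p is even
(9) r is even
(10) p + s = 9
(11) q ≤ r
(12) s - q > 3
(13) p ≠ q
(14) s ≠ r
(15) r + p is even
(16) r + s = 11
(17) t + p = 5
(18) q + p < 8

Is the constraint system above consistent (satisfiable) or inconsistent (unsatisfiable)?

Satisfiable

Take p = 2, q = 3, r = 4, s = 7, t = 3. Then constraint 5: r - p = 2; constraint 6: p + q = 5, and every other listed constraint is also met.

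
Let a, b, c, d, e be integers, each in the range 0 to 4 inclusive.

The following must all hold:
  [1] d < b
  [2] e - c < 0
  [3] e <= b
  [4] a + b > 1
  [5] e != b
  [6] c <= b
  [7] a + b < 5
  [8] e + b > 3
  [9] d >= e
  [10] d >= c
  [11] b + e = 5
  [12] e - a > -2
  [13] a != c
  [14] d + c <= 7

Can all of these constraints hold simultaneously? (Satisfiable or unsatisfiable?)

One satisfying assignment is a = 0, b = 4, c = 3, d = 3, e = 1.
For the less obvious constraints — constraint 2: e - c = -2; constraint 4: a + b = 4; constraint 7: a + b = 4 — and the others hold by inspection.

Satisfiable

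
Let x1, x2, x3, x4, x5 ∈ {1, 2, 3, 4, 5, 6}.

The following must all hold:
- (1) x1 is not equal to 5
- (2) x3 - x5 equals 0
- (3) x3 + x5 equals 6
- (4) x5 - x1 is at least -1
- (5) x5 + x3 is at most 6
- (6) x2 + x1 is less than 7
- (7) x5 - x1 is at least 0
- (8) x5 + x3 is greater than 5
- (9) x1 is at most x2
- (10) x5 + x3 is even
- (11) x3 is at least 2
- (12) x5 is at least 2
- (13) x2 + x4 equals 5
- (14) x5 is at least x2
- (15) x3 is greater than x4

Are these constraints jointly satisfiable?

Satisfiable

Setting (x1, x2, x3, x4, x5) = (3, 3, 3, 2, 3) satisfies everything: constraint 2: x3 - x5 = 0; constraint 3: x3 + x5 = 6; constraint 4: x5 - x1 = 0, and the others follow.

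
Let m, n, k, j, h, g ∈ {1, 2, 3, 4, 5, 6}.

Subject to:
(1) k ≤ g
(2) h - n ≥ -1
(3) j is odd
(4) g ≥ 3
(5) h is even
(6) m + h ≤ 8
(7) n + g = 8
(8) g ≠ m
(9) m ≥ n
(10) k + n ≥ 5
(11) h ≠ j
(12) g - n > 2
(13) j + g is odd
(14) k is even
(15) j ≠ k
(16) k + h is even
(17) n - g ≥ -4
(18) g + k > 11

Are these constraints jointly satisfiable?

Satisfiable

Try m = 5, n = 2, k = 6, j = 3, h = 2, g = 6.
Check constraint 2: h - n = 0; constraint 6: m + h = 7. The remaining constraints are straightforward to verify.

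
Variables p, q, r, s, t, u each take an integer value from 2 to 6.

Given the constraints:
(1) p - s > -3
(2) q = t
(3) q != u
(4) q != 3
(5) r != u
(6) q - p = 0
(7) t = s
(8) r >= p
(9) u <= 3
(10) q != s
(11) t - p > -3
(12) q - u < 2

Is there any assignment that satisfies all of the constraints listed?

Unsatisfiable

From constraints 2 and 7, q = t = s, so q = s. But constraint 10 says q ≠ s. Contradiction.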